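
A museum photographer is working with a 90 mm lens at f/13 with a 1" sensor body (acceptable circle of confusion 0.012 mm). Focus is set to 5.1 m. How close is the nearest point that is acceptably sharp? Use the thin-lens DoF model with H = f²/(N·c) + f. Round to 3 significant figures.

4.65 m

Hyperfocal distance H = f²/(N·c) + f = 90²/(13 × 0.012) + 90 = 8100/0.156 + 90 ≈ 52013.1 mm ≈ 52.01 m.
Near limit Dn = s·(H − f)/(H + s − 2f) = 5100 × (52013.1 − 90) / (52013.1 + 5100 − 2 × 90) = 5100 × 51923.1 / 56933.1 ≈ 4651.2 mm ≈ 4.65 m.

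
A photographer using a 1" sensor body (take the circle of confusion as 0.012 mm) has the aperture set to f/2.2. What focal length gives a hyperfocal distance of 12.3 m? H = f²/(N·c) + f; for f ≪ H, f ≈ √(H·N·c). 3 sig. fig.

18.0 mm

From H = f²/(N·c) + f, with f ≪ H: f ≈ √(H·N·c) = √(12300 × 2.2 × 0.012) = √324.72 ≈ 18.02 mm.
The +f correction barely moves this — solving exactly, f² + N·c·f − N·c·H = 0 ⇒ f = (−N·c + √((N·c)² + 4·N·c·H))/2 = (−0.0264 + √1298.9)/2 ≈ 18.007 mm, so f ≈ 18.0 mm.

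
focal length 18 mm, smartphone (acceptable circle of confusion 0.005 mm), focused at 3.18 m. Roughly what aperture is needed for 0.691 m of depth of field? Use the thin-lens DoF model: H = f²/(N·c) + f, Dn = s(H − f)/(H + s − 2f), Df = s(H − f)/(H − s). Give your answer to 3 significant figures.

Write h = H − f = f²/(N·c). The thin-lens limits are Dn = s·h/(h + (s−f)) and Df = s·h/(h − (s−f)), so DoF = Df − Dn = 2·s·(s−f)·h / (h² − (s−f)²).
That is a quadratic in h: DoF·h² − 2·s·(s−f)·h − DoF·(s−f)² = 0 ⇒ h = (s−f)·(s + √(s² + DoF²)) / DoF = 3162 × (3180 + √(3180² + 691²)) / 691 = 3162 × (3180 + 3254.21) / 691 ≈ 29443 mm.
Then N = f²/(c·h) = 18² / (0.005 × 29443) = 324 / 147.21 ≈ 2.20.

f/2.20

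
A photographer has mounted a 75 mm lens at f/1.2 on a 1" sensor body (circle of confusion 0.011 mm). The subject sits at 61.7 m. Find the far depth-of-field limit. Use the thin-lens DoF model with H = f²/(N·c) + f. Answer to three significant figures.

72.1 m

Hyperfocal distance H = f²/(N·c) + f = 75²/(1.2 × 0.011) + 75 = 5625/0.0132 + 75 ≈ 426211.4 mm ≈ 426.2 m.
Far limit Df = s·(H − f)/(H − s) = 61700 × (426211.4 − 75) / (426211.4 − 61700) = 61700 × 426136.4 / 364511.4 ≈ 72131 mm ≈ 72.1 m.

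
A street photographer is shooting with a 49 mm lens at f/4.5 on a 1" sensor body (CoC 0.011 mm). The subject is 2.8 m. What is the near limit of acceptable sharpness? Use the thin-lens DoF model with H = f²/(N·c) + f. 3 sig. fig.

Hyperfocal distance H = f²/(N·c) + f = 49²/(4.5 × 0.011) + 49 = 2401/0.0495 + 49 ≈ 48554.1 mm ≈ 48.55 m.
Near limit Dn = s·(H − f)/(H + s − 2f) = 2800 × (48554.1 − 49) / (48554.1 + 2800 − 2 × 49) = 2800 × 48505.1 / 51256.1 ≈ 2649.7 mm ≈ 2.65 m.

2.65 m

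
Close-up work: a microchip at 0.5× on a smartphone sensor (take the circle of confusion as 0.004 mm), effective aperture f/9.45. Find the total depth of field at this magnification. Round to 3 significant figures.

At magnification m, DoF ≈ 2·N_eff·c/m² = 2 × 9.45 × 0.004 / 0.5² = 0.0756 / 0.25 ≈ 0.302 mm.

0.302 mm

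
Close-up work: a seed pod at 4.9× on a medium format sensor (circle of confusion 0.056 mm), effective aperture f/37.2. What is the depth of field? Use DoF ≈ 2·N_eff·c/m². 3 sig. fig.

At magnification m, DoF ≈ 2·N_eff·c/m² = 2 × 37.2 × 0.056 / 4.9² = 4.166 / 24.01 ≈ 0.174 mm.

0.174 mm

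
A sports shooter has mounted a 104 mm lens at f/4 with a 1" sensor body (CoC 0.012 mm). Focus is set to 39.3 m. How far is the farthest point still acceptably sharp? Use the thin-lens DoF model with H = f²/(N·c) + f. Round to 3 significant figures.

Hyperfocal distance H = f²/(N·c) + f = 104²/(4 × 0.012) + 104 = 10816/0.048 + 104 ≈ 225437.3 mm ≈ 225.4 m.
Far limit Df = s·(H − f)/(H − s) = 39300 × (225437.3 − 104) / (225437.3 − 39300) = 39300 × 225333.3 / 186137.3 ≈ 47576 mm ≈ 47.6 m.

47.6 m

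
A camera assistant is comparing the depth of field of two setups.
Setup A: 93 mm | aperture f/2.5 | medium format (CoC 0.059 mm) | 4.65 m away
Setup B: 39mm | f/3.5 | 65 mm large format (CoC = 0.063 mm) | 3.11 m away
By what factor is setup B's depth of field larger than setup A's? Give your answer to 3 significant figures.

Setup A: H = 93²/(2.5×0.059) + 93 ≈ 58730.3 mm; DoF = Df − Dn = 5041.83 − 4314.68 ≈ 727.15 mm.
Setup B: H = 39²/(3.5×0.063) + 39 ≈ 6937.0 mm; DoF = Df − Dn = 5605.7 − 2151.9 ≈ 3453.8 mm.
Ratio = 3453.8 / 727.15 ≈ 4.75.

4.75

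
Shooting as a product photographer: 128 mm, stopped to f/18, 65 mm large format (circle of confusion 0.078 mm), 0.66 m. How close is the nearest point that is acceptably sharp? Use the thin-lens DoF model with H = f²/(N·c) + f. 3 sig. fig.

Hyperfocal distance H = f²/(N·c) + f = 128²/(18 × 0.078) + 128 = 16384/1.404 + 128 ≈ 11797.5 mm ≈ 11.80 m.
Near limit Dn = s·(H − f)/(H + s − 2f) = 660 × (11797.5 − 128) / (11797.5 + 660 − 2 × 128) = 660 × 11669.5 / 12201.5 ≈ 631.22 mm ≈ 0.631 m.

0.631 m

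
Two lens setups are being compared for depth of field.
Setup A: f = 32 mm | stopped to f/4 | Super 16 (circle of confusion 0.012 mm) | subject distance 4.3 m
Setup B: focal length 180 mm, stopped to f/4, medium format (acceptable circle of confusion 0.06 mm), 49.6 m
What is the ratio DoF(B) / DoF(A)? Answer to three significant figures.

Setup A: H = 32²/(4×0.012) + 32 ≈ 21365.3 mm; DoF = Df − Dn = 5375.4 − 3583.1 ≈ 1792.3 mm.
Setup B: H = 180²/(4×0.06) + 180 ≈ 135180.0 mm; DoF = Df − Dn = 78243 − 36308 ≈ 41935 mm.
Ratio = 41935 / 1792.3 ≈ 23.4.

23.4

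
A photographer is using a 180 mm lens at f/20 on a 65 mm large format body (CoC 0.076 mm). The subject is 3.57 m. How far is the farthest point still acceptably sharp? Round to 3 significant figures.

Hyperfocal distance H = f²/(N·c) + f = 180²/(20 × 0.076) + 180 = 32400/1.52 + 180 ≈ 21495.8 mm ≈ 21.50 m.
Far limit Df = s·(H − f)/(H − s) = 3570 × (21495.8 − 180) / (21495.8 − 3570) = 3570 × 21315.8 / 17925.8 ≈ 4245.1 mm ≈ 4.25 m.

4.25 m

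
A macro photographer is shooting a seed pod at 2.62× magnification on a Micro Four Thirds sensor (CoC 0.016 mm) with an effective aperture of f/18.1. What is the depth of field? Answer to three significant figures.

At magnification m, DoF ≈ 2·N_eff·c/m² = 2 × 18.1 × 0.016 / 2.62² = 0.5792 / 6.864 ≈ 0.0844 mm.

0.0844 mm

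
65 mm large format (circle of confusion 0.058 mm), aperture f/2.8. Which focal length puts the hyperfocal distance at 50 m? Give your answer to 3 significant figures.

From H = f²/(N·c) + f, with f ≪ H: f ≈ √(H·N·c) = √(50000 × 2.8 × 0.058) = √8120.0 ≈ 90.11 mm.
Exact: f² + N·c·f − N·c·H = 0 ⇒ f = (−N·c + √((N·c)² + 4·N·c·H))/2 = (−0.1624 + √32480)/2 ≈ 90.030 mm ≈ 90.0 mm.

90.0 mm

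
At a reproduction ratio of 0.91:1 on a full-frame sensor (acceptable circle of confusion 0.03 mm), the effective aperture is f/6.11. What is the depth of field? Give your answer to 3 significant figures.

0.443 mm

At magnification m, DoF ≈ 2·N_eff·c/m² = 2 × 6.11 × 0.03 / 0.91² = 0.3666 / 0.8281 ≈ 0.443 mm.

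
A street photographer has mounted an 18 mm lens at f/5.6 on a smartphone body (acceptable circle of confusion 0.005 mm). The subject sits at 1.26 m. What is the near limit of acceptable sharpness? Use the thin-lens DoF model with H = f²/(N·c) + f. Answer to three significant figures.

1.14 m

Hyperfocal distance H = f²/(N·c) + f = 18²/(5.6 × 0.005) + 18 = 324/0.028 + 18 ≈ 11589.4 mm ≈ 11.59 m.
Near limit Dn = s·(H − f)/(H + s − 2f) = 1260 × (11589.4 − 18) / (11589.4 + 1260 − 2 × 18) = 1260 × 11571.4 / 12813.4 ≈ 1137.9 mm ≈ 1.14 m.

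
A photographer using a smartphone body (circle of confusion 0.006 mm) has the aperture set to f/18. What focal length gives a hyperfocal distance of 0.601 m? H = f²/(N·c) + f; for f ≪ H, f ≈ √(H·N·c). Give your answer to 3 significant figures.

8.00 mm

From H = f²/(N·c) + f, with f ≪ H: f ≈ √(H·N·c) = √(601 × 18 × 0.006) = √64.908 ≈ 8.057 mm.
Exact: f² + N·c·f − N·c·H = 0 ⇒ f = (−N·c + √((N·c)² + 4·N·c·H))/2 = (−0.108 + √259.64)/2 ≈ 8.0027 mm ≈ 8.00 mm.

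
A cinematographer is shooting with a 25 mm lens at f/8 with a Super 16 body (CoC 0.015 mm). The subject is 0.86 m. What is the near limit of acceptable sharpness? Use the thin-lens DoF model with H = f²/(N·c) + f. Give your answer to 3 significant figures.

0.741 m

Hyperfocal distance H = f²/(N·c) + f = 25²/(8 × 0.015) + 25 = 625/0.12 + 25 ≈ 5233.3 mm ≈ 5.233 m.
Near limit Dn = s·(H − f)/(H + s − 2f) = 860 × (5233.3 − 25) / (5233.3 + 860 − 2 × 25) = 860 × 5208.3 / 6043.3 ≈ 741.17 mm ≈ 0.741 m.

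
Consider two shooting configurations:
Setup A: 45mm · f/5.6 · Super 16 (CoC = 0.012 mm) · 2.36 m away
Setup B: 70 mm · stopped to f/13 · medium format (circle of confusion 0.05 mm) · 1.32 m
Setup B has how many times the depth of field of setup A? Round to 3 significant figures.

1.23

Setup A: H = 45²/(5.6×0.012) + 45 ≈ 30178.9 mm; DoF = Df − Dn = 2556.39 − 2191.63 ≈ 364.76 mm.
Setup B: H = 70²/(13×0.05) + 70 ≈ 7608.5 mm; DoF = Df − Dn = 1582.39 − 1132.25 ≈ 450.14 mm.
Ratio = 450.14 / 364.76 ≈ 1.23.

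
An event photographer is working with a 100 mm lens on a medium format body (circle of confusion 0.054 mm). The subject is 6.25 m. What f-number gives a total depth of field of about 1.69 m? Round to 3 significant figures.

Write h = H − f = f²/(N·c). The thin-lens limits are Dn = s·h/(h + (s−f)) and Df = s·h/(h − (s−f)), so DoF = Df − Dn = 2·s·(s−f)·h / (h² − (s−f)²).
That is a quadratic in h: DoF·h² − 2·s·(s−f)·h − DoF·(s−f)² = 0 ⇒ h = (s−f)·(s + √(s² + DoF²)) / DoF = 6150 × (6250 + √(6250² + 1690²)) / 1690 = 6150 × (6250 + 6474.46) / 1690 ≈ 46305 mm.
Then N = f²/(c·h) = 100² / (0.054 × 46305) = 10000 / 2500.5 ≈ 4.

f/4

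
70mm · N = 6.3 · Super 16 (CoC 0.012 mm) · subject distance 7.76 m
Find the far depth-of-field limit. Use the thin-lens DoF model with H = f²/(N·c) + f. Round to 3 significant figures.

8.80 m

Hyperfocal distance H = f²/(N·c) + f = 70²/(6.3 × 0.012) + 70 = 4900/0.0756 + 70 ≈ 64884.8 mm ≈ 64.88 m.
Far limit Df = s·(H − f)/(H − s) = 7760 × (64884.8 − 70) / (64884.8 − 7760) = 7760 × 64814.8 / 57124.8 ≈ 8804.6 mm ≈ 8.80 m.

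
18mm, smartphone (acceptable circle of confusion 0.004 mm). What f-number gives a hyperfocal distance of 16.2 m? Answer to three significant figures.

f/5.01

Rearrange H = f²/(N·c) + f for N: N = f² / ((H − f)·c).
N = 18² / ((16200 − 18) × 0.004) = 324 / 64.73 ≈ 5.01.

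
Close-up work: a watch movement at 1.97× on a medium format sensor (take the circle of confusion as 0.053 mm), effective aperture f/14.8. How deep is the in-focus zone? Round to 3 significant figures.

0.404 mm

At magnification m, DoF ≈ 2·N_eff·c/m² = 2 × 14.8 × 0.053 / 1.97² = 1.569 / 3.881 ≈ 0.404 mm.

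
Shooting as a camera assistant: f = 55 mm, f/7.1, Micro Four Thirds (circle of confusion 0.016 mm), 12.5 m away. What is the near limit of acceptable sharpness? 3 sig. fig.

Hyperfocal distance H = f²/(N·c) + f = 55²/(7.1 × 0.016) + 55 = 3025/0.1136 + 55 ≈ 26683.5 mm ≈ 26.68 m.
Near limit Dn = s·(H − f)/(H + s − 2f) = 12500 × (26683.5 − 55) / (26683.5 + 12500 − 2 × 55) = 12500 × 26628.5 / 39073.5 ≈ 8518.7 mm ≈ 8.52 m.

8.52 m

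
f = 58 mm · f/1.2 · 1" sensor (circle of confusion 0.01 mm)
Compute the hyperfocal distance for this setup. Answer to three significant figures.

Hyperfocal distance H = f²/(N·c) + f = 58²/(1.2 × 0.01) + 58 = 3364/0.012 + 58 ≈ 280391.3 mm ≈ 280 m.

280 m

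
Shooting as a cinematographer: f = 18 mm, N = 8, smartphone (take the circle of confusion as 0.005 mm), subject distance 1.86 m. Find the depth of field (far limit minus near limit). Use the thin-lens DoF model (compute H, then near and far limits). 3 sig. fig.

0.892 m

Hyperfocal distance H = f²/(N·c) + f = 18²/(8 × 0.005) + 18 = 324/0.04 + 18 ≈ 8118.0 mm ≈ 8.118 m.
Near limit Dn = s·(H − f)/(H + s − 2f) = 1860 × (8118.0 − 18) / (8118.0 + 1860 − 2 × 18) = 1860 × 8100.0 / 9942.0 ≈ 1515.39 mm.
Far limit Df = s·(H − f)/(H − s) = 1860 × (8118.0 − 18) / (8118.0 − 1860) = 1860 × 8100.0 / 6258.0 ≈ 2407.48 mm.
Depth of field = Df − Dn = 2407.48 − 1515.39 ≈ 892.09 mm ≈ 0.892 m.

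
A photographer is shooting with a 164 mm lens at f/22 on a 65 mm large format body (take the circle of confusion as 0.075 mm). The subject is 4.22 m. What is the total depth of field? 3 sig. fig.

Hyperfocal distance H = f²/(N·c) + f = 164²/(22 × 0.075) + 164 = 26896/1.65 + 164 ≈ 16464.6 mm ≈ 16.46 m.
Near limit Dn = s·(H − f)/(H + s − 2f) = 4220 × (16464.6 − 164) / (16464.6 + 4220 − 2 × 164) = 4220 × 16300.6 / 20356.6 ≈ 3379.2 mm.
Far limit Df = s·(H − f)/(H − s) = 4220 × (16464.6 − 164) / (16464.6 − 4220) = 4220 × 16300.6 / 12244.6 ≈ 5617.9 mm.
Depth of field = Df − Dn = 5617.9 − 3379.2 ≈ 2238.7 mm ≈ 2.24 m.

2.24 m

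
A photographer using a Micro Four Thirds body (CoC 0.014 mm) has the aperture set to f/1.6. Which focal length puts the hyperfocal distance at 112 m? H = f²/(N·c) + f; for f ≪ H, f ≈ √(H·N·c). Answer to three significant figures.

From H = f²/(N·c) + f, with f ≪ H: f ≈ √(H·N·c) = √(112000 × 1.6 × 0.014) = √2508.8 ≈ 50.09 mm.
The +f correction barely moves this — solving exactly, f² + N·c·f − N·c·H = 0 ⇒ f = (−N·c + √((N·c)² + 4·N·c·H))/2 = (−0.0224 + √10035)/2 ≈ 50.077 mm, so f ≈ 50.1 mm.

50.1 mm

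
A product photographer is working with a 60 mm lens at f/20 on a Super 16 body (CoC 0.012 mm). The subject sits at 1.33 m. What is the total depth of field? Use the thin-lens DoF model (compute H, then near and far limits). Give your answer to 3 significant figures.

227 mm

Hyperfocal distance H = f²/(N·c) + f = 60²/(20 × 0.012) + 60 = 3600/0.24 + 60 ≈ 15060.0 mm ≈ 15.06 m.
Near limit Dn = s·(H − f)/(H + s − 2f) = 1330 × (15060.0 − 60) / (15060.0 + 1330 − 2 × 60) = 1330 × 15000.0 / 16270.0 ≈ 1226.18 mm.
Far limit Df = s·(H − f)/(H − s) = 1330 × (15060.0 − 60) / (15060.0 − 1330) = 1330 × 15000.0 / 13730.0 ≈ 1453.02 mm.
Depth of field = Df − Dn = 1453.02 − 1226.18 ≈ 226.84 mm.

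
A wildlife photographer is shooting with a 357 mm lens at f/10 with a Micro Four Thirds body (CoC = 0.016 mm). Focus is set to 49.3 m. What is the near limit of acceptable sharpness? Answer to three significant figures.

46.4 m

Hyperfocal distance H = f²/(N·c) + f = 357²/(10 × 0.016) + 357 = 127449/0.16 + 357 ≈ 796913.2 mm ≈ 796.9 m.
Near limit Dn = s·(H − f)/(H + s − 2f) = 49300 × (796913.2 − 357) / (796913.2 + 49300 − 2 × 357) = 49300 × 796556.2 / 845499.2 ≈ 46446 mm ≈ 46.4 m.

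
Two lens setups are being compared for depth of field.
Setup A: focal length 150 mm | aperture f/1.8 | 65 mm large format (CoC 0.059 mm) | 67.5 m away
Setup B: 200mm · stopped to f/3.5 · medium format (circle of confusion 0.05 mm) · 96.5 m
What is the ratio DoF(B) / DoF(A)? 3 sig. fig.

Setup A: H = 150²/(1.8×0.059) + 150 ≈ 212014.4 mm; DoF = Df − Dn = 98958 − 51218 ≈ 47740 mm.
Setup B: H = 200²/(3.5×0.05) + 200 ≈ 228771.4 mm; DoF = Df − Dn = 166757 − 67895 ≈ 98862 mm.
Ratio = 98862 / 47740 ≈ 2.07.

2.07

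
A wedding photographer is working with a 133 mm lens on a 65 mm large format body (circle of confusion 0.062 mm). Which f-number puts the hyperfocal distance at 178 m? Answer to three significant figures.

f/1.60

Rearrange H = f²/(N·c) + f for N: N = f² / ((H − f)·c).
N = 133² / ((178000 − 133) × 0.062) = 17689 / 11028 ≈ 1.60.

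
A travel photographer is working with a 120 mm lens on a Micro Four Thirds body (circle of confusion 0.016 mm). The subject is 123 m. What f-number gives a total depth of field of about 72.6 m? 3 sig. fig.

f/2.00

Write h = H − f = f²/(N·c). The thin-lens limits are Dn = s·h/(h + (s−f)) and Df = s·h/(h − (s−f)), so DoF = Df − Dn = 2·s·(s−f)·h / (h² − (s−f)²).
That is a quadratic in h: DoF·h² − 2·s·(s−f)·h − DoF·(s−f)² = 0 ⇒ h = (s−f)·(s + √(s² + DoF²)) / DoF = 122880 × (123000 + √(123000² + 72600²)) / 72600 = 122880 × (123000 + 142828) / 72600 ≈ 449930 mm.
Then N = f²/(c·h) = 120² / (0.016 × 449930) = 14400 / 7198.9 ≈ 2.00.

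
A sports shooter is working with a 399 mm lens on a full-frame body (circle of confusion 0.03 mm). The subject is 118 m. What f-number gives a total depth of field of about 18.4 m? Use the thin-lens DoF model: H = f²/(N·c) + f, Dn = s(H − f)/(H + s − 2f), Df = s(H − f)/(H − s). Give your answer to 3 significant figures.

f/3.50

Write h = H − f = f²/(N·c). The thin-lens limits are Dn = s·h/(h + (s−f)) and Df = s·h/(h − (s−f)), so DoF = Df − Dn = 2·s·(s−f)·h / (h² − (s−f)²).
That is a quadratic in h: DoF·h² − 2·s·(s−f)·h − DoF·(s−f)² = 0 ⇒ h = (s−f)·(s + √(s² + DoF²)) / DoF = 117601 × (118000 + √(118000² + 18400²)) / 18400 = 117601 × (118000 + 119426) / 18400 ≈ 1517474 mm.
Then N = f²/(c·h) = 399² / (0.03 × 1517474) = 159201 / 45524 ≈ 3.50.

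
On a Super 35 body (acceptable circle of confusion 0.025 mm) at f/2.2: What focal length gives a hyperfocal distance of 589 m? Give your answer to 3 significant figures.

From H = f²/(N·c) + f, with f ≪ H: f ≈ √(H·N·c) = √(589000 × 2.2 × 0.025) = √32395 ≈ 180.0 mm.
The +f correction barely moves this — solving exactly, f² + N·c·f − N·c·H = 0 ⇒ f = (−N·c + √((N·c)² + 4·N·c·H))/2 = (−0.055 + √129580)/2 ≈ 179.96 mm, so f ≈ 180 mm.

180 mm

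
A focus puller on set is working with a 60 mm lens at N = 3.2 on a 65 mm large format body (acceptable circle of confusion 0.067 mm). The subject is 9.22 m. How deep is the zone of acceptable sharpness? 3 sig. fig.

Hyperfocal distance H = f²/(N·c) + f = 60²/(3.2 × 0.067) + 60 = 3600/0.2144 + 60 ≈ 16851.0 mm ≈ 16.85 m.
Near limit Dn = s·(H − f)/(H + s − 2f) = 9220 × (16851.0 − 60) / (16851.0 + 9220 − 2 × 60) = 9220 × 16791.0 / 25951.0 ≈ 5966 mm.
Far limit Df = s·(H − f)/(H − s) = 9220 × (16851.0 − 60) / (16851.0 − 9220) = 9220 × 16791.0 / 7631.0 ≈ 20287 mm.
Depth of field = Df − Dn = 20287 − 5966 ≈ 14321 mm ≈ 14.3 m.

14.3 m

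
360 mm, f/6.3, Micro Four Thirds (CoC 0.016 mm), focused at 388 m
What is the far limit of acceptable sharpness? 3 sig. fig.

Hyperfocal distance H = f²/(N·c) + f = 360²/(6.3 × 0.016) + 360 = 129600/0.1008 + 360 ≈ 1286074.3 mm ≈ 1286 m.
Far limit Df = s·(H − f)/(H − s) = 388000 × (1286074.3 − 360) / (1286074.3 − 388000) = 388000 × 1285714.3 / 898074.3 ≈ 555474 mm ≈ 555 m.

555 m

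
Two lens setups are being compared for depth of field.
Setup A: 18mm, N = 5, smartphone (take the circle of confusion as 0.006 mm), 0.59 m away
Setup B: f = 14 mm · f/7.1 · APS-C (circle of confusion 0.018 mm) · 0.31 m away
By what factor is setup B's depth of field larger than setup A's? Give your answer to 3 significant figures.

Setup A: H = 18²/(5×0.006) + 18 ≈ 10818.0 mm; DoF = Df − Dn = 622.996 − 560.324 ≈ 62.672 mm.
Setup B: H = 14²/(7.1×0.018) + 14 ≈ 1547.6 mm; DoF = Df − Dn = 384.14 − 259.85 ≈ 124.29 mm.
Ratio = 124.29 / 62.672 ≈ 1.98.

1.98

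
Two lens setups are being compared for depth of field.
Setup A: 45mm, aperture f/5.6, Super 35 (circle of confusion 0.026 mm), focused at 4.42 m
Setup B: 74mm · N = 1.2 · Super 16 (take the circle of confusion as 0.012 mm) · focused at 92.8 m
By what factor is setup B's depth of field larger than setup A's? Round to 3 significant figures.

Setup A: H = 45²/(5.6×0.026) + 45 ≈ 13953.0 mm; DoF = Df − Dn = 6448.5 − 3362.3 ≈ 3086.2 mm.
Setup B: H = 74²/(1.2×0.012) + 74 ≈ 380351.8 mm; DoF = Df − Dn = 122725 − 74608 ≈ 48117 mm.
Ratio = 48117 / 3086.2 ≈ 15.6.

15.6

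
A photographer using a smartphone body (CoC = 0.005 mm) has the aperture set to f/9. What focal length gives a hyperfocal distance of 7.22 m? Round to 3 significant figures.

From H = f²/(N·c) + f, with f ≪ H: f ≈ √(H·N·c) = √(7220 × 9 × 0.005) = √324.90 ≈ 18.02 mm.
The +f correction barely moves this — solving exactly, f² + N·c·f − N·c·H = 0 ⇒ f = (−N·c + √((N·c)² + 4·N·c·H))/2 = (−0.045 + √1299.6)/2 ≈ 18.002 mm, so f ≈ 18.0 mm.

18.0 mm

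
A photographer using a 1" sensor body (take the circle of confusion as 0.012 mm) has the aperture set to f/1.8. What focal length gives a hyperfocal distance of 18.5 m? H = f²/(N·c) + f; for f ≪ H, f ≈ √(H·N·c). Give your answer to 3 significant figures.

From H = f²/(N·c) + f, with f ≪ H: f ≈ √(H·N·c) = √(18500 × 1.8 × 0.012) = √399.60 ≈ 19.99 mm.
The +f correction barely moves this — solving exactly, f² + N·c·f − N·c·H = 0 ⇒ f = (−N·c + √((N·c)² + 4·N·c·H))/2 = (−0.0216 + √1598.4)/2 ≈ 19.979 mm, so f ≈ 20.0 mm.

20.0 mm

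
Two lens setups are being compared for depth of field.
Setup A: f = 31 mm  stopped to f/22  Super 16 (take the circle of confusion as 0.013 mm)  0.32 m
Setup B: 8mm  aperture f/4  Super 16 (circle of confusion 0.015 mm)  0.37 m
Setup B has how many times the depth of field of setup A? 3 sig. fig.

5.12

Setup A: H = 31²/(22×0.013) + 31 ≈ 3391.1 mm; DoF = Df − Dn = 350.113 − 294.657 ≈ 55.456 mm.
Setup B: H = 8²/(4×0.015) + 8 ≈ 1074.7 mm; DoF = Df − Dn = 560.08 − 276.25 ≈ 283.83 mm.
Ratio = 283.83 / 55.456 ≈ 5.12.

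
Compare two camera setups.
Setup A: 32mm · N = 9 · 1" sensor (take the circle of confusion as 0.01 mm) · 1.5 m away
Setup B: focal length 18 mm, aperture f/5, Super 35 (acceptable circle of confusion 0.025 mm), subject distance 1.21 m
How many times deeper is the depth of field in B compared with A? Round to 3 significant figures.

3.59

Setup A: H = 32²/(9×0.01) + 32 ≈ 11409.8 mm; DoF = Df − Dn = 1722.20 − 1328.58 ≈ 393.62 mm.
Setup B: H = 18²/(5×0.025) + 18 ≈ 2610.0 mm; DoF = Df − Dn = 2240.2 − 828.8 ≈ 1411.4 mm.
Ratio = 1411.4 / 393.62 ≈ 3.59.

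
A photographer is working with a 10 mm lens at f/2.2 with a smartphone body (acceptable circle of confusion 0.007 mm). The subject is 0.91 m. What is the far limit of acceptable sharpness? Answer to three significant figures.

1.06 m

Hyperfocal distance H = f²/(N·c) + f = 10²/(2.2 × 0.007) + 10 = 100/0.0154 + 10 ≈ 6503.5 mm ≈ 6.504 m.
Far limit Df = s·(H − f)/(H − s) = 910 × (6503.5 − 10) / (6503.5 − 910) = 910 × 6493.5 / 5593.5 ≈ 1056.4 mm ≈ 1.06 m.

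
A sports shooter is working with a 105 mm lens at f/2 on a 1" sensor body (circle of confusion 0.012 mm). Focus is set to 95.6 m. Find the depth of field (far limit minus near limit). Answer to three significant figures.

Hyperfocal distance H = f²/(N·c) + f = 105²/(2 × 0.012) + 105 = 11025/0.024 + 105 ≈ 459480.0 mm ≈ 459.5 m.
Near limit Dn = s·(H − f)/(H + s − 2f) = 95600 × (459480.0 − 105) / (459480.0 + 95600 − 2 × 105) = 95600 × 459375.0 / 554870.0 ≈ 79147 mm.
Far limit Df = s·(H − f)/(H − s) = 95600 × (459480.0 − 105) / (459480.0 − 95600) = 95600 × 459375.0 / 363880.0 ≈ 120689 mm.
Depth of field = Df − Dn = 120689 − 79147 ≈ 41542 mm ≈ 41.5 m.

41.5 m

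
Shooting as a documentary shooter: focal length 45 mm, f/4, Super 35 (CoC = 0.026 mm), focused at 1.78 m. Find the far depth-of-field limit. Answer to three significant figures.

Hyperfocal distance H = f²/(N·c) + f = 45²/(4 × 0.026) + 45 = 2025/0.104 + 45 ≈ 19516.2 mm ≈ 19.52 m.
Far limit Df = s·(H − f)/(H − s) = 1780 × (19516.2 − 45) / (19516.2 − 1780) = 1780 × 19471.2 / 17736.2 ≈ 1954.1 mm ≈ 1.95 m.

1.95 m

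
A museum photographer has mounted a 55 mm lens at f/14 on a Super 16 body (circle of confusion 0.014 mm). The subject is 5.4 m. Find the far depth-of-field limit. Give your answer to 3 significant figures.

Hyperfocal distance H = f²/(N·c) + f = 55²/(14 × 0.014) + 55 = 3025/0.196 + 55 ≈ 15488.7 mm ≈ 15.49 m.
Far limit Df = s·(H − f)/(H − s) = 5400 × (15488.7 − 55) / (15488.7 − 5400) = 5400 × 15433.7 / 10088.7 ≈ 8260.9 mm ≈ 8.26 m.

8.26 m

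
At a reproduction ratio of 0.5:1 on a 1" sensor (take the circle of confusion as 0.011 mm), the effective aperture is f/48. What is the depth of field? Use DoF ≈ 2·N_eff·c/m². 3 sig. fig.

At magnification m, DoF ≈ 2·N_eff·c/m² = 2 × 48 × 0.011 / 0.5² = 1.056 / 0.25 ≈ 4.22 mm.

4.22 mm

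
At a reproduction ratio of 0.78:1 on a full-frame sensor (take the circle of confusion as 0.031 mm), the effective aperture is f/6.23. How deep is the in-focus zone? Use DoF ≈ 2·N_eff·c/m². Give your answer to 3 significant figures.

0.635 mm

At magnification m, DoF ≈ 2·N_eff·c/m² = 2 × 6.23 × 0.031 / 0.78² = 0.3863 / 0.6084 ≈ 0.635 mm.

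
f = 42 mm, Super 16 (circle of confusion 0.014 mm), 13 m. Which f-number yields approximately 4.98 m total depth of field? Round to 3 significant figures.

Write h = H − f = f²/(N·c). The thin-lens limits are Dn = s·h/(h + (s−f)) and Df = s·h/(h − (s−f)), so DoF = Df − Dn = 2·s·(s−f)·h / (h² − (s−f)²).
That is a quadratic in h: DoF·h² − 2·s·(s−f)·h − DoF·(s−f)² = 0 ⇒ h = (s−f)·(s + √(s² + DoF²)) / DoF = 12958 × (13000 + √(13000² + 4980²)) / 4980 = 12958 × (13000 + 13921.2) / 4980 ≈ 70049 mm.
Then N = f²/(c·h) = 42² / (0.014 × 70049) = 1764 / 980.69 ≈ 1.80.

f/1.80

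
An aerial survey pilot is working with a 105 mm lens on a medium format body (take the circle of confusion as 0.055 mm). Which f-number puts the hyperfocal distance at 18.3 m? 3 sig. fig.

f/11

Rearrange H = f²/(N·c) + f for N: N = f² / ((H − f)·c).
N = 105² / ((18300 − 105) × 0.055) = 11025 / 1001 ≈ 11.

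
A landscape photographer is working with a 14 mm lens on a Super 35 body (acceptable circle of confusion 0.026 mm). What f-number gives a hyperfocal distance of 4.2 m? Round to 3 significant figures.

Rearrange H = f²/(N·c) + f for N: N = f² / ((H − f)·c).
N = 14² / ((4200 − 14) × 0.026) = 196 / 108.8 ≈ 1.80.

f/1.80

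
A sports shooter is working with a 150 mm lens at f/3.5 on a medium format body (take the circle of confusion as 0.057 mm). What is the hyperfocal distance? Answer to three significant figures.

Hyperfocal distance H = f²/(N·c) + f = 150²/(3.5 × 0.057) + 150 = 22500/0.1995 + 150 ≈ 112932.0 mm ≈ 113 m.

113 m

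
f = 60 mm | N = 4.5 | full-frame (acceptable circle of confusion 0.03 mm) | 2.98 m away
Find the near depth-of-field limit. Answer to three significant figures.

2.69 m

Hyperfocal distance H = f²/(N·c) + f = 60²/(4.5 × 0.03) + 60 = 3600/0.135 + 60 ≈ 26726.7 mm ≈ 26.73 m.
Near limit Dn = s·(H − f)/(H + s − 2f) = 2980 × (26726.7 − 60) / (26726.7 + 2980 − 2 × 60) = 2980 × 26666.7 / 29586.7 ≈ 2685.9 mm ≈ 2.69 m.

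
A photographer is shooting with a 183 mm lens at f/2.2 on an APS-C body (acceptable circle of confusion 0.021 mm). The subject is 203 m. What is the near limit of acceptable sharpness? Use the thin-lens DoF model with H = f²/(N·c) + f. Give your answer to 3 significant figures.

Hyperfocal distance H = f²/(N·c) + f = 183²/(2.2 × 0.021) + 183 = 33489/0.0462 + 183 ≈ 725053.1 mm ≈ 725.1 m.
Near limit Dn = s·(H − f)/(H + s − 2f) = 203000 × (725053.1 − 183) / (725053.1 + 203000 − 2 × 183) = 203000 × 724870.1 / 927687.1 ≈ 158619 mm ≈ 159 m.

159 m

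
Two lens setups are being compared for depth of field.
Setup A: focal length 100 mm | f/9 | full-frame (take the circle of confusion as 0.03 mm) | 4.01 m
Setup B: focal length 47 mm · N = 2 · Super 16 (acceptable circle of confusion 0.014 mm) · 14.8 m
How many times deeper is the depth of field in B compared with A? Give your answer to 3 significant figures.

6.70

Setup A: H = 100²/(9×0.03) + 100 ≈ 37137.0 mm; DoF = Df − Dn = 4483.30 − 3627.09 ≈ 856.21 mm.
Setup B: H = 47²/(2×0.014) + 47 ≈ 78939.9 mm; DoF = Df − Dn = 18204.2 − 12468.4 ≈ 5735.8 mm.
Ratio = 5735.8 / 856.21 ≈ 6.70.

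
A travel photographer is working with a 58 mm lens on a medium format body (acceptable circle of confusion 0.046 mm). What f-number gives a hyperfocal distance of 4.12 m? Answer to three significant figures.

Rearrange H = f²/(N·c) + f for N: N = f² / ((H − f)·c).
N = 58² / ((4120 − 58) × 0.046) = 3364 / 186.9 ≈ 18.

f/18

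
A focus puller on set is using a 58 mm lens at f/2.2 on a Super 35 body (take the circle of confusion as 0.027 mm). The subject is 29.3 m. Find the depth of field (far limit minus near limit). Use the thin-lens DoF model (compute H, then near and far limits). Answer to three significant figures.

41.3 m

Hyperfocal distance H = f²/(N·c) + f = 58²/(2.2 × 0.027) + 58 = 3364/0.0594 + 58 ≈ 56691.0 mm ≈ 56.69 m.
Near limit Dn = s·(H − f)/(H + s − 2f) = 29300 × (56691.0 − 58) / (56691.0 + 29300 − 2 × 58) = 29300 × 56633.0 / 85875.0 ≈ 19323 mm.
Far limit Df = s·(H − f)/(H − s) = 29300 × (56691.0 − 58) / (56691.0 − 29300) = 29300 × 56633.0 / 27391.0 ≈ 60580 mm.
Depth of field = Df − Dn = 60580 − 19323 ≈ 41257 mm ≈ 41.3 m.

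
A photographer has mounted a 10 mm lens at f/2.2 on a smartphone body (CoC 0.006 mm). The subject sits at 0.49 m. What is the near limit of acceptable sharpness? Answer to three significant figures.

461 mm

Hyperfocal distance H = f²/(N·c) + f = 10²/(2.2 × 0.006) + 10 = 100/0.0132 + 10 ≈ 7585.8 mm ≈ 7.586 m.
Near limit Dn = s·(H − f)/(H + s − 2f) = 490 × (7585.8 − 10) / (7585.8 + 490 − 2 × 10) = 490 × 7575.8 / 8055.8 ≈ 460.80 mm.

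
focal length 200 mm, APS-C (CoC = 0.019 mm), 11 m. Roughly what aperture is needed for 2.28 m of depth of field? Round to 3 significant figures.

f/20

Write h = H − f = f²/(N·c). The thin-lens limits are Dn = s·h/(h + (s−f)) and Df = s·h/(h − (s−f)), so DoF = Df − Dn = 2·s·(s−f)·h / (h² − (s−f)²).
That is a quadratic in h: DoF·h² − 2·s·(s−f)·h − DoF·(s−f)² = 0 ⇒ h = (s−f)·(s + √(s² + DoF²)) / DoF = 10800 × (11000 + √(11000² + 2280²)) / 2280 = 10800 × (11000 + 11233.8) / 2280 ≈ 105318 mm.
Then N = f²/(c·h) = 200² / (0.019 × 105318) = 40000 / 2001.0 ≈ 20.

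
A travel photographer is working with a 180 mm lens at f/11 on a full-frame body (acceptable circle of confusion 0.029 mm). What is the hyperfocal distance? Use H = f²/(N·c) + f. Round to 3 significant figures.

Hyperfocal distance H = f²/(N·c) + f = 180²/(11 × 0.029) + 180 = 32400/0.319 + 180 ≈ 101747.4 mm ≈ 102 m.

102 m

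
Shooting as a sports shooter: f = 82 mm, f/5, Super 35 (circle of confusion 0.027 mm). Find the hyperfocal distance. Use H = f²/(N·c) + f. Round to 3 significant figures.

49.9 m

Hyperfocal distance H = f²/(N·c) + f = 82²/(5 × 0.027) + 82 = 6724/0.135 + 82 ≈ 49889.4 mm ≈ 49.9 m.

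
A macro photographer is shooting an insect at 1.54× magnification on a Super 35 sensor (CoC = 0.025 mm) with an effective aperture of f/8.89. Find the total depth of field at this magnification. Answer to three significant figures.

At magnification m, DoF ≈ 2·N_eff·c/m² = 2 × 8.89 × 0.025 / 1.54² = 0.4445 / 2.372 ≈ 0.187 mm.

0.187 mm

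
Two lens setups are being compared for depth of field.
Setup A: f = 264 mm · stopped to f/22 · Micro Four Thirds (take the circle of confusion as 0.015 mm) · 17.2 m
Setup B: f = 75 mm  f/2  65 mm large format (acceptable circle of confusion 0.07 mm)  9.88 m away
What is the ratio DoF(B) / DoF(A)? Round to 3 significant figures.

Setup A: H = 264²/(22×0.015) + 264 ≈ 211464.0 mm; DoF = Df − Dn = 18699.5 − 15923.1 ≈ 2776.4 mm.
Setup B: H = 75²/(2×0.07) + 75 ≈ 40253.6 mm; DoF = Df − Dn = 13069.4 − 7941.9 ≈ 5127.5 mm.
Ratio = 5127.5 / 2776.4 ≈ 1.85.

1.85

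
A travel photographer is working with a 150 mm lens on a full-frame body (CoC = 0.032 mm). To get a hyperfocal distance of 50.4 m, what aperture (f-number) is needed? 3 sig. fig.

f/14

Rearrange H = f²/(N·c) + f for N: N = f² / ((H − f)·c).
N = 150² / ((50400 − 150) × 0.032) = 22500 / 1608 ≈ 14.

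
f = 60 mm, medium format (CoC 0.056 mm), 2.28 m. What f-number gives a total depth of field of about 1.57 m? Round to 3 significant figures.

f/9.01

Write h = H − f = f²/(N·c). The thin-lens limits are Dn = s·h/(h + (s−f)) and Df = s·h/(h − (s−f)), so DoF = Df − Dn = 2·s·(s−f)·h / (h² − (s−f)²).
That is a quadratic in h: DoF·h² − 2·s·(s−f)·h − DoF·(s−f)² = 0 ⇒ h = (s−f)·(s + √(s² + DoF²)) / DoF = 2220 × (2280 + √(2280² + 1570²)) / 1570 = 2220 × (2280 + 2768.27) / 1570 ≈ 7138.3 mm.
Then N = f²/(c·h) = 60² / (0.056 × 7138.3) = 3600 / 399.75 ≈ 9.01.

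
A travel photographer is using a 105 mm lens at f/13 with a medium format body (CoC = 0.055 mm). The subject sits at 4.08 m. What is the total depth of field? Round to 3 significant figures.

2.25 m

Hyperfocal distance H = f²/(N·c) + f = 105²/(13 × 0.055) + 105 = 11025/0.715 + 105 ≈ 15524.6 mm ≈ 15.52 m.
Near limit Dn = s·(H − f)/(H + s − 2f) = 4080 × (15524.6 − 105) / (15524.6 + 4080 − 2 × 105) = 4080 × 15419.6 / 19394.6 ≈ 3243.8 mm.
Far limit Df = s·(H − f)/(H − s) = 4080 × (15524.6 − 105) / (15524.6 − 4080) = 4080 × 15419.6 / 11444.6 ≈ 5497.1 mm.
Depth of field = Df − Dn = 5497.1 − 3243.8 ≈ 2253.3 mm ≈ 2.25 m.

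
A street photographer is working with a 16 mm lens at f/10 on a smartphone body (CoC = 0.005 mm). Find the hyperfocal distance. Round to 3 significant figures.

5.14 m

Hyperfocal distance H = f²/(N·c) + f = 16²/(10 × 0.005) + 16 = 256/0.05 + 16 ≈ 5136.0 mm ≈ 5.14 m.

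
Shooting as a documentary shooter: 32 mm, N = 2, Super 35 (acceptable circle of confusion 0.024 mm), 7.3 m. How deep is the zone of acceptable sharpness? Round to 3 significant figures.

Hyperfocal distance H = f²/(N·c) + f = 32²/(2 × 0.024) + 32 = 1024/0.048 + 32 ≈ 21365.3 mm ≈ 21.37 m.
Near limit Dn = s·(H − f)/(H + s − 2f) = 7300 × (21365.3 − 32) / (21365.3 + 7300 − 2 × 32) = 7300 × 21333.3 / 28601.3 ≈ 5445.0 mm.
Far limit Df = s·(H − f)/(H − s) = 7300 × (21365.3 − 32) / (21365.3 − 7300) = 7300 × 21333.3 / 14065.3 ≈ 11072.1 mm.
Depth of field = Df − Dn = 11072.1 − 5445.0 ≈ 5627.1 mm ≈ 5.63 m.

5.63 m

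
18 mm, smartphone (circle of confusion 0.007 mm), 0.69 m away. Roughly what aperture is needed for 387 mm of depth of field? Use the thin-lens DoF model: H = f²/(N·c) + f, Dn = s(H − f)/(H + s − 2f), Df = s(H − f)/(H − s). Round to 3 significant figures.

Write h = H − f = f²/(N·c). The thin-lens limits are Dn = s·h/(h + (s−f)) and Df = s·h/(h − (s−f)), so DoF = Df − Dn = 2·s·(s−f)·h / (h² − (s−f)²).
That is a quadratic in h: DoF·h² − 2·s·(s−f)·h − DoF·(s−f)² = 0 ⇒ h = (s−f)·(s + √(s² + DoF²)) / DoF = 672 × (690 + √(690² + 387²)) / 387 = 672 × (690 + 791.119) / 387 ≈ 2571.9 mm.
Then N = f²/(c·h) = 18² / (0.007 × 2571.9) = 324 / 18.003 ≈ 18.

f/18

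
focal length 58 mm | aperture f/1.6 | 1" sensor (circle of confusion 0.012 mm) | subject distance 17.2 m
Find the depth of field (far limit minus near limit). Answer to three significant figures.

Hyperfocal distance H = f²/(N·c) + f = 58²/(1.6 × 0.012) + 58 = 3364/0.0192 + 58 ≈ 175266.3 mm ≈ 175.3 m.
Near limit Dn = s·(H − f)/(H + s − 2f) = 17200 × (175266.3 − 58) / (175266.3 + 17200 − 2 × 58) = 17200 × 175208.3 / 192350.3 ≈ 15667.2 mm.
Far limit Df = s·(H − f)/(H − s) = 17200 × (175266.3 − 58) / (175266.3 − 17200) = 17200 × 175208.3 / 158066.3 ≈ 19065.3 mm.
Depth of field = Df − Dn = 19065.3 − 15667.2 ≈ 3398.1 mm ≈ 3.40 m.

3.40 m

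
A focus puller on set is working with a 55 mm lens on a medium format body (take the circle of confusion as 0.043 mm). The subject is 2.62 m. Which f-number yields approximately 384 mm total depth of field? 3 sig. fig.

Write h = H − f = f²/(N·c). The thin-lens limits are Dn = s·h/(h + (s−f)) and Df = s·h/(h − (s−f)), so DoF = Df − Dn = 2·s·(s−f)·h / (h² − (s−f)²).
That is a quadratic in h: DoF·h² − 2·s·(s−f)·h − DoF·(s−f)² = 0 ⇒ h = (s−f)·(s + √(s² + DoF²)) / DoF = 2565 × (2620 + √(2620² + 384²)) / 384 = 2565 × (2620 + 2647.99) / 384 ≈ 35189 mm.
Then N = f²/(c·h) = 55² / (0.043 × 35189) = 3025 / 1513.1 ≈ 2.00.

f/2.00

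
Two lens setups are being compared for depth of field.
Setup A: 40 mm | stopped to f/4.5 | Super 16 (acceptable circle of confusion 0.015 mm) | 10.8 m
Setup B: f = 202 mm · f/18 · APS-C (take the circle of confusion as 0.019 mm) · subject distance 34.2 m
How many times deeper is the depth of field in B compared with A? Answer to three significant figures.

1.72

Setup A: H = 40²/(4.5×0.015) + 40 ≈ 23743.7 mm; DoF = Df − Dn = 19778 − 7428 ≈ 12350 mm.
Setup B: H = 202²/(18×0.019) + 202 ≈ 119511.9 mm; DoF = Df − Dn = 47829 − 26616 ≈ 21213 mm.
Ratio = 21213 / 12350 ≈ 1.72.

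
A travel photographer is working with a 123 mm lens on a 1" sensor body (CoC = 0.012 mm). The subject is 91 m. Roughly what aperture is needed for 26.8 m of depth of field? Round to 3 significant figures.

f/2.00

Write h = H − f = f²/(N·c). The thin-lens limits are Dn = s·h/(h + (s−f)) and Df = s·h/(h − (s−f)), so DoF = Df − Dn = 2·s·(s−f)·h / (h² − (s−f)²).
That is a quadratic in h: DoF·h² − 2·s·(s−f)·h − DoF·(s−f)² = 0 ⇒ h = (s−f)·(s + √(s² + DoF²)) / DoF = 90877 × (91000 + √(91000² + 26800²)) / 26800 = 90877 × (91000 + 94864.3) / 26800 ≈ 630253 mm.
Then N = f²/(c·h) = 123² / (0.012 × 630253) = 15129 / 7563.0 ≈ 2.00.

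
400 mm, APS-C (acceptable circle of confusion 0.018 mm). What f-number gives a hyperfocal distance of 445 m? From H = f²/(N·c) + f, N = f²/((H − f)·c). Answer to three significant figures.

Rearrange H = f²/(N·c) + f for N: N = f² / ((H − f)·c).
N = 400² / ((445000 − 400) × 0.018) = 160000 / 8003 ≈ 20.

f/20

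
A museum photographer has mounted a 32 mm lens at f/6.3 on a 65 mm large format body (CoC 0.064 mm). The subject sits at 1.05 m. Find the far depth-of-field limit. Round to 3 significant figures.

Hyperfocal distance H = f²/(N·c) + f = 32²/(6.3 × 0.064) + 32 = 1024/0.4032 + 32 ≈ 2571.7 mm ≈ 2.572 m.
Far limit Df = s·(H − f)/(H − s) = 1050 × (2571.7 − 32) / (2571.7 − 1050) = 1050 × 2539.7 / 1521.7 ≈ 1752.4 mm ≈ 1.75 m.

1.75 m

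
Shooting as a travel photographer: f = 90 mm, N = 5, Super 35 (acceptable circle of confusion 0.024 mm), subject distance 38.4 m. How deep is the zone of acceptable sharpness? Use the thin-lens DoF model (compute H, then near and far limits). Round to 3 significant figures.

Hyperfocal distance H = f²/(N·c) + f = 90²/(5 × 0.024) + 90 = 8100/0.12 + 90 ≈ 67590.0 mm ≈ 67.59 m.
Near limit Dn = s·(H − f)/(H + s − 2f) = 38400 × (67590.0 − 90) / (67590.0 + 38400 − 2 × 90) = 38400 × 67500.0 / 105810.0 ≈ 24497 mm.
Far limit Df = s·(H − f)/(H − s) = 38400 × (67590.0 − 90) / (67590.0 − 38400) = 38400 × 67500.0 / 29190.0 ≈ 88798 mm.
Depth of field = Df − Dn = 88798 − 24497 ≈ 64301 mm ≈ 64.3 m.

64.3 m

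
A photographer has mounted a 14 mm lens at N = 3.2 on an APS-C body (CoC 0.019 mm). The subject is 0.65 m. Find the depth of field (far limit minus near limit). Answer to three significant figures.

267 mm

Hyperfocal distance H = f²/(N·c) + f = 14²/(3.2 × 0.019) + 14 = 196/0.0608 + 14 ≈ 3237.7 mm ≈ 3.238 m.
Near limit Dn = s·(H − f)/(H + s − 2f) = 650 × (3237.7 − 14) / (3237.7 + 650 − 2 × 14) = 650 × 3223.7 / 3859.7 ≈ 542.89 mm.
Far limit Df = s·(H − f)/(H − s) = 650 × (3237.7 − 14) / (3237.7 − 650) = 650 × 3223.7 / 2587.7 ≈ 809.76 mm.
Depth of field = Df − Dn = 809.76 − 542.89 ≈ 266.87 mm.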